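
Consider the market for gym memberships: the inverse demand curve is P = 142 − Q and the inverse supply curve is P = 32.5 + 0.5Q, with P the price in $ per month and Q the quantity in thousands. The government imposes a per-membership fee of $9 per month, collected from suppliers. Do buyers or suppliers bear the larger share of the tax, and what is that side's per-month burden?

Rewrite in direct form: Qd = 142 − P and Qs = 2P − 65.
Before the tax: set 142 − P = 2P − 65 → P* = $69, Q* = 73.
With the tax collected from suppliers, supply shifts: Qs = 2(P − 9) − 65.
Solving gives Q = 67 with buyers paying $75 and suppliers receiving $66 (the $9 wedge).
Per-month burden: buyers $6, suppliers $3.
Buyers take the larger share because demand is less price-elastic here (demand slope 1 vs supply slope 2).
The less price-elastic side of the market bears the larger share of a per-unit tax.

Buyers bear the larger share: $6 per month.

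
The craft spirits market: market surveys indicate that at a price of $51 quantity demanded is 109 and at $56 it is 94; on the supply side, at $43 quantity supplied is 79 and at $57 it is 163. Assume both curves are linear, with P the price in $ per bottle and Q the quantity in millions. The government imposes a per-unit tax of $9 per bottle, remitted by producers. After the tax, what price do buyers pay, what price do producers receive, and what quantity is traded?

Buyers pay $55; producers receive $46; quantity = 97.

Demand slope: (94 − 109)/(56 − 51) = -3, so Qd = 262 − 3P.
Supply slope: (163 − 79)/(57 − 43) = 6, so Qs = 6P − 179.
Without the tax, 262 − 3P = 6P − 179 gives 9P = 441, so P* = $49 and Q* = 115.
With the tax collected from producers, supply shifts: Qs = 6(P − 9) − 179.
Solving gives Q = 97 with buyers paying $55 and producers receiving $46 (the $9 wedge).
The less price-elastic side of the market bears the larger share of a per-unit tax.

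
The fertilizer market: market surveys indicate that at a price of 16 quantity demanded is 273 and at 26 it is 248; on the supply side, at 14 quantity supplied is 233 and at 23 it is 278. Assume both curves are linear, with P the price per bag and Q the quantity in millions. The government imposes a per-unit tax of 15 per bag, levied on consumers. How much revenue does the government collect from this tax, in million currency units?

Tax revenue = 3570 million.

Demand slope: (248 − 273)/(26 − 16) = -2.5, so Qd = 313 − 2.5P.
Supply slope: (278 − 233)/(23 − 14) = 5, so Qs = 5P + 163.
Before the tax: set 313 − 2.5P = 5P + 163 → P* = 20, Q* = 263.
With the tax collected from consumers, demand (in seller-price terms) shifts: Qd = 313 − 2.5(P + 15).
New equilibrium: consumers pay 30, producers receive 15, Q = 238. (Wedge: Pb − Ps = 15.)
Revenue = t · Q = 15 · 238 = 3570.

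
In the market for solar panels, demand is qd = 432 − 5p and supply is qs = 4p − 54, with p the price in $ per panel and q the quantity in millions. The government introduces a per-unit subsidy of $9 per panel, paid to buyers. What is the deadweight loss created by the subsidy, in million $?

Deadweight loss = $90 million.

Without the subsidy, 432 − 5p = 4p − 54 gives 9p = 486, so p* = $54 and q* = 162.
With a per-unit subsidy paid to buyers, each effectively pays p − 9, so demand becomes qd = 432 − 5(p − 9).
Solving gives q = 182 with buyers paying $50 and suppliers receiving $59 (the $9 wedge).
Quantity rises by |ΔQ| = |162 − 182| = 20.
DWL = ½ · t · |ΔQ| = ½ · 9 · 20 = $90.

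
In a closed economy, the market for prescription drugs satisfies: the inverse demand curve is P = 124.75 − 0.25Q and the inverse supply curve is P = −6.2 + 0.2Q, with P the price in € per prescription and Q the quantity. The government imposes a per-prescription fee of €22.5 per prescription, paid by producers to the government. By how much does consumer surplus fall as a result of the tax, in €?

Consumer surplus falls by €3325.

Rewrite in direct form: Qd = 499 − 4P and Qs = 5P + 31.
Without the tax, 499 − 4P = 5P + 31 gives 9P = 468, so P* = €52 and Q* = 291.
With the tax collected from producers, supply shifts: Qs = 5(P − 22.5) + 31.
New equilibrium: consumers pay €64.5, producers receive €42, Q = 241. (Wedge: Pb − Ps = 22.5.)
ΔCS is the trapezoid between Q = 241 and Q = 291 of height €12.5: ½ · (291 + 241) · 12.5 = €3325.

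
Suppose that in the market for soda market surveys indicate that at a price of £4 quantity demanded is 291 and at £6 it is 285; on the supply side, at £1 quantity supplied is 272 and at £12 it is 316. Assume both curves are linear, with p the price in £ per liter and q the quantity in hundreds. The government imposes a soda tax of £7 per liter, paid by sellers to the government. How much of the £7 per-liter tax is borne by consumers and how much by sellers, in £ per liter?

Demand slope: (285 − 291)/(6 − 4) = -3, so qd = 303 − 3p.
Supply slope: (316 − 272)/(12 − 1) = 4, so qs = 4p + 268.
Before the tax: set 303 − 3p = 4p + 268 → p* = £5, q* = 288.
With the tax collected from sellers, supply shifts: qs = 4(p − 7) + 268.
New equilibrium: consumers pay £9, sellers receive £2, q = 276. (Wedge: pb − ps = 7.)
Burden on consumers: £4; on sellers: £3. (They sum to £7.)

Consumers bear £4 per liter; sellers bear £3 per liter.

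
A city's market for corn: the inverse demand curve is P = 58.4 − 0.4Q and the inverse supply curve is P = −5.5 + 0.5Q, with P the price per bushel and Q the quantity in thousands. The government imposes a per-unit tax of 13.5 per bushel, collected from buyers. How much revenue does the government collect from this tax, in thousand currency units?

Inverting to Q(P) form: Qd = 146 − 2.5P; Qs = 2P + 11.
Before the tax: set 146 − 2.5P = 2P + 11 → P* = 30, Q* = 71.
With the tax collected from buyers, demand (in seller-price terms) shifts: Qd = 146 − 2.5(P + 13.5).
Solving gives Q = 56 with buyers paying 36 and sellers receiving 22.5 (the 13.5 wedge).
Revenue = t · Q = 13.5 · 56 = 756.

Tax revenue = 756 thousand.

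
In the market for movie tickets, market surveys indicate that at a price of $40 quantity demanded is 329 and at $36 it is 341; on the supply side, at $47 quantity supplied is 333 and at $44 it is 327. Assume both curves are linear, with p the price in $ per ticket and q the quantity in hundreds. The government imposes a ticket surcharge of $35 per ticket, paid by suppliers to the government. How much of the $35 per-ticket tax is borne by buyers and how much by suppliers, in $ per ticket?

Buyers bear $14 per ticket; suppliers bear $21 per ticket.

Demand slope: (341 − 329)/(36 − 40) = -3, so qd = 449 − 3p.
Supply slope: (327 − 333)/(44 − 47) = 2, so qs = 2p + 239.
Before the tax: set 449 − 3p = 2p + 239 → p* = $42, q* = 323.
With the tax collected from suppliers, supply shifts: qs = 2(p − 35) + 239.
New equilibrium: buyers pay $56, suppliers receive $21, q = 281. (Wedge: pb − ps = 35.)
Burden on buyers: $14; on suppliers: $21. (They sum to $35.)
The less price-elastic side of the market bears the larger share of a per-unit tax.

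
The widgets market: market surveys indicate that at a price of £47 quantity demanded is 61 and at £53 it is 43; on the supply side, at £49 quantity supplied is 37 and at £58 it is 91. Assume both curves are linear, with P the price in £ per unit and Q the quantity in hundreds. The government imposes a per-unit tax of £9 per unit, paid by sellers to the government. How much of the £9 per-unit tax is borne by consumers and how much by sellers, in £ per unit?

Consumers bear £6 per unit; sellers bear £3 per unit.

Demand slope: (43 − 61)/(53 − 47) = -3, so Qd = 202 − 3P.
Supply slope: (91 − 37)/(58 − 49) = 6, so Qs = 6P − 257.
Without the tax, 202 − 3P = 6P − 257 gives 9P = 459, so P* = £51 and Q* = 49.
With the tax collected from sellers, supply shifts: Qs = 6(P − 9) − 257.
Solving gives Q = 31 with consumers paying £57 and sellers receiving £48 (the £9 wedge).
Burden on consumers: £6; on sellers: £3. (They sum to £9.)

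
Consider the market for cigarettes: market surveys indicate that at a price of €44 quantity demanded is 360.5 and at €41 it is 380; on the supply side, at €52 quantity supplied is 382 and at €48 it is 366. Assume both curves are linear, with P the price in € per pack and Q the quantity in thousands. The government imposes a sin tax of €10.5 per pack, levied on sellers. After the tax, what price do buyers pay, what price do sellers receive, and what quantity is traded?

Demand slope: (380 − 360.5)/(41 − 44) = -6.5, so Qd = 646.5 − 6.5P.
Supply slope: (366 − 382)/(48 − 52) = 4, so Qs = 4P + 174.
Before the tax: set 646.5 − 6.5P = 4P + 174 → P* = €45, Q* = 354.
With the tax collected from sellers, supply shifts: Qs = 4(P − 10.5) + 174.
New equilibrium: buyers pay €49, sellers receive €38.5, Q = 328. (Wedge: Pb − Ps = 10.5.)
The less price-elastic side of the market bears the larger share of a per-unit tax.

Buyers pay €49; sellers receive €38.5; quantity = 328.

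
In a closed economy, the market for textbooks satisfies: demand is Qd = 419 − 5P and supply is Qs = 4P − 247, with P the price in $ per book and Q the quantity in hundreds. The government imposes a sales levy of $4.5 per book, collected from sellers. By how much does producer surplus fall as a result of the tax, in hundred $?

Producer surplus falls by $110 hundred.

Before the tax: set 419 − 5P = 4P − 247 → P* = $74, Q* = 49.
With the tax collected from sellers, supply shifts: Qs = 4(P − 4.5) − 247.
New equilibrium: buyers pay $76, sellers receive $71.5, Q = 39. (Wedge: Pb − Ps = 4.5.)
ΔPS is the trapezoid between Q = 39 and Q = 49 of height $2.5: ½ · (49 + 39) · 2.5 = $110.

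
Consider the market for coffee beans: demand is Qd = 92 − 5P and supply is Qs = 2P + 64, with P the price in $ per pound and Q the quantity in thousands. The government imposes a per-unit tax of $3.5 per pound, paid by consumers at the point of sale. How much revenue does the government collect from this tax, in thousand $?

Without the tax, 92 − 5P = 2P + 64 gives 7P = 28, so P* = $4 and Q* = 72.
With the tax collected from consumers, demand (in seller-price terms) shifts: Qd = 92 − 5(P + 3.5).
New equilibrium: consumers pay $5, sellers receive $1.5, Q = 67. (Wedge: Pb − Ps = 3.5.)
Revenue = t · Q = 3.5 · 67 = $234.5.

Tax revenue = $234.5 thousand.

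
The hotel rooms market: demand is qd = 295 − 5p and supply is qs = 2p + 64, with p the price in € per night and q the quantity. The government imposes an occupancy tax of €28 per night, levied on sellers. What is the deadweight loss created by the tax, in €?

Without the tax, 295 − 5p = 2p + 64 gives 7p = 231, so p* = €33 and q* = 130.
With the tax collected from sellers, supply shifts: qs = 2(p − 28) + 64.
Solving gives q = 90 with consumers paying €41 and sellers receiving €13 (the €28 wedge).
Quantity falls by |ΔQ| = |130 − 90| = 40.
DWL = ½ · t · |ΔQ| = ½ · 28 · 40 = €560.

Deadweight loss = €560.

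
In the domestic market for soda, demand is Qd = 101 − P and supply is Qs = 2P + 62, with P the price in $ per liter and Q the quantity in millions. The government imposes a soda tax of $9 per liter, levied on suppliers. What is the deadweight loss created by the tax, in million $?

Before the tax: set 101 − P = 2P + 62 → P* = $13, Q* = 88.
With the tax collected from suppliers, supply shifts: Qs = 2(P − 9) + 62.
New equilibrium: buyers pay $19, suppliers receive $10, Q = 82. (Wedge: Pb − Ps = 9.)
Quantity falls by |ΔQ| = |88 − 82| = 6.
DWL = ½ · t · |ΔQ| = ½ · 9 · 6 = $27.

Deadweight loss = $27 million.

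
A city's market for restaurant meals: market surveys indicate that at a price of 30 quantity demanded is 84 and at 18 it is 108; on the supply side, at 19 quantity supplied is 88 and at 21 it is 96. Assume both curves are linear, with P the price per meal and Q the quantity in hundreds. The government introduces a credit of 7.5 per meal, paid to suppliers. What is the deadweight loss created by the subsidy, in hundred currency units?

Demand slope: (108 − 84)/(18 − 30) = -2, so Qd = 144 − 2P.
Supply slope: (96 − 88)/(21 − 19) = 4, so Qs = 4P + 12.
Without the subsidy, 144 − 2P = 4P + 12 gives 6P = 132, so P* = 22 and Q* = 100.
With a per-unit subsidy paid to suppliers, each receives P + 7.5 per unit sold, so supply becomes Qs = 4(P + 7.5) + 12.
Solving gives Q = 110 with consumers paying 17 and suppliers receiving 24.5 (the 7.5 wedge).
Quantity rises by |ΔQ| = |100 − 110| = 10.
DWL = ½ · t · |ΔQ| = ½ · 7.5 · 10 = 37.5.

Deadweight loss = 37.5 hundred.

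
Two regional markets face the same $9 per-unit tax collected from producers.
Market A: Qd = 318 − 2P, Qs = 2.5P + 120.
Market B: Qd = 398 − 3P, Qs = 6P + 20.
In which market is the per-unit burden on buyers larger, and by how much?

Market B, by $1.

Market A: pre-tax P* = $44, Q* = 230; post-tax Q = 220; per-unit burden on buyers = $5.
Market B: pre-tax P* = $42, Q* = 272; post-tax Q = 254; per-unit burden on buyers = $6.
Difference: $5 vs $6 → market B is larger by $1.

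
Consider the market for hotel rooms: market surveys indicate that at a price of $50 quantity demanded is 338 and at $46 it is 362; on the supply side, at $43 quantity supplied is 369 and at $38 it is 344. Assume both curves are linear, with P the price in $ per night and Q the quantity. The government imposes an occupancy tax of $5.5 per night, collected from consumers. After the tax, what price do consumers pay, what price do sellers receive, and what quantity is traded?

Demand slope: (362 − 338)/(46 − 50) = -6, so Qd = 638 − 6P.
Supply slope: (344 − 369)/(38 − 43) = 5, so Qs = 5P + 154.
Before the tax: set 638 − 6P = 5P + 154 → P* = $44, Q* = 374.
With the tax collected from consumers, demand (in seller-price terms) shifts: Qd = 638 − 6(P + 5.5).
Solving gives Q = 359 with consumers paying $46.5 and sellers receiving $41 (the $5.5 wedge).

Consumers pay $46.5; sellers receive $41; quantity = 359.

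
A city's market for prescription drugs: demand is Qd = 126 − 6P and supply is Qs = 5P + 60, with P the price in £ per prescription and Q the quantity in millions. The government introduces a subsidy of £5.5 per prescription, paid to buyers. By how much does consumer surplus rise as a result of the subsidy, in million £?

Consumer surplus rises by £243.75 million.

Without the subsidy, 126 − 6P = 5P + 60 gives 11P = 66, so P* = £6 and Q* = 90.
With a per-unit subsidy paid to buyers, each effectively pays P − 5.5, so demand becomes Qd = 126 − 6(P − 5.5).
New equilibrium: buyers pay £3.5, producers receive £9, Q = 105. (Wedge: Pb − Ps = −5.5.)
ΔCS is the trapezoid between Q = 105 and Q = 90 of height £2.5: ½ · (90 + 105) · 2.5 = £243.75.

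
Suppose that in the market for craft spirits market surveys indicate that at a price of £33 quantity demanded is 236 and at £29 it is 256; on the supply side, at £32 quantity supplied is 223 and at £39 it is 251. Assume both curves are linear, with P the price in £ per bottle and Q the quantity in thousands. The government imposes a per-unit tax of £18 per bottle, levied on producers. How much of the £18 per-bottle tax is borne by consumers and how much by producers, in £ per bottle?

Consumers bear £8 per bottle; producers bear £10 per bottle.

Demand slope: (256 − 236)/(29 − 33) = -5, so Qd = 401 − 5P.
Supply slope: (251 − 223)/(39 − 32) = 4, so Qs = 4P + 95.
Before the tax: set 401 − 5P = 4P + 95 → P* = £34, Q* = 231.
With the tax collected from producers, supply shifts: Qs = 4(P − 18) + 95.
Solving gives Q = 191 with consumers paying £42 and producers receiving £24 (the £18 wedge).
Burden on consumers: £8; on producers: £10. (They sum to £18.)
The less price-elastic side of the market bears the larger share of a per-unit tax.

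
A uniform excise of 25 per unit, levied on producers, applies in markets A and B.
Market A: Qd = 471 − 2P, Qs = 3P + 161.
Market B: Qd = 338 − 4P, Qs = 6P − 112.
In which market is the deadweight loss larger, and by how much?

Market B, by 375.

Market A: pre-tax P* = 62, Q* = 347; post-tax Q = 317; deadweight loss = 375.
Market B: pre-tax P* = 45, Q* = 158; post-tax Q = 98; deadweight loss = 750.
Difference: 375 vs 750 → market B is larger by 375.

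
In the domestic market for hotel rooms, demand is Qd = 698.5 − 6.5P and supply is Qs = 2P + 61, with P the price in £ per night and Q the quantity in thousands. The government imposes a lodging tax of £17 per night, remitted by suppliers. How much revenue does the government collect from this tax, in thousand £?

Before the tax: set 698.5 − 6.5P = 2P + 61 → P* = £75, Q* = 211.
With the tax collected from suppliers, supply shifts: Qs = 2(P − 17) + 61.
New equilibrium: buyers pay £79, suppliers receive £62, Q = 185. (Wedge: Pb − Ps = 17.)
Revenue = t · Q = 17 · 185 = £3145.

Tax revenue = £3145 thousand.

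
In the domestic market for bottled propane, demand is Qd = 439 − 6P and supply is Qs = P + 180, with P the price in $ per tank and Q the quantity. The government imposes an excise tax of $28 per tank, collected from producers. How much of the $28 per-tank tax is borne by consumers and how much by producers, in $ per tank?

Consumers bear $4 per tank; producers bear $24 per tank.

Before the tax: set 439 − 6P = P + 180 → P* = $37, Q* = 217.
With the tax collected from producers, supply shifts: Qs = (P − 28) + 180.
Solving gives Q = 193 with consumers paying $41 and producers receiving $13 (the $28 wedge).
Burden on consumers: $4; on producers: $24. (They sum to $28.)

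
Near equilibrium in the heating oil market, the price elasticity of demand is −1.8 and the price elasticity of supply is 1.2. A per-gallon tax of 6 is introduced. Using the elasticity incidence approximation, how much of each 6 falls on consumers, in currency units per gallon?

Consumers bear ≈ 2.4 per gallon.

Incidence ratio: consumers' share ≈ εs / (εs + |εd|) = 1.2 / (1.2 + 1.8) = 0.4.
So consumers bear ≈ 0.4 × 6 = 2.4; producers bear 3.6.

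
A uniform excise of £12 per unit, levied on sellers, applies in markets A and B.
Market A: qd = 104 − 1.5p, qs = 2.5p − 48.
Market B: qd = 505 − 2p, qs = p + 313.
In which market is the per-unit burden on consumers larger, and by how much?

Market A: pre-tax p* = £38, q* = 47; post-tax q = 35.75; per-unit burden on consumers = £7.5.
Market B: pre-tax p* = £64, q* = 377; post-tax q = 369; per-unit burden on consumers = £4.
Difference: £7.5 vs £4 → market A is larger by £3.5.

Market A, by £3.5.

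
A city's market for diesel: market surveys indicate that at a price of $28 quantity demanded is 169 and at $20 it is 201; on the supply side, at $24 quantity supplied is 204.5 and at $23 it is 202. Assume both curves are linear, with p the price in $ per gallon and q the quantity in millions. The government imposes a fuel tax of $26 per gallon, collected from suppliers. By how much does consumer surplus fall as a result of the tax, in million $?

Demand slope: (201 − 169)/(20 − 28) = -4, so qd = 281 − 4p.
Supply slope: (202 − 204.5)/(23 − 24) = 2.5, so qs = 2.5p + 144.5.
Without the tax, 281 − 4p = 2.5p + 144.5 gives 6.5p = 136.5, so p* = $21 and q* = 197.
With the tax collected from suppliers, supply shifts: qs = 2.5(p − 26) + 144.5.
Solving gives q = 157 with buyers paying $31 and suppliers receiving $5 (the $26 wedge).
ΔCS is the trapezoid between Q = 157 and Q = 197 of height $10: ½ · (197 + 157) · 10 = $1770.

Consumer surplus falls by $1770 million.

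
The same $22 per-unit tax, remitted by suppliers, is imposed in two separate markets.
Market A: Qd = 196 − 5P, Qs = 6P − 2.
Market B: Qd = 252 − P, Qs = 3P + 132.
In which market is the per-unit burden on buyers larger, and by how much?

Market A: pre-tax P* = $18, Q* = 106; post-tax Q = 46; per-unit burden on buyers = $12.
Market B: pre-tax P* = $30, Q* = 222; post-tax Q = 205.5; per-unit burden on buyers = $16.5.
Difference: $12 vs $16.5 → market B is larger by $4.5.

Market B, by $4.5.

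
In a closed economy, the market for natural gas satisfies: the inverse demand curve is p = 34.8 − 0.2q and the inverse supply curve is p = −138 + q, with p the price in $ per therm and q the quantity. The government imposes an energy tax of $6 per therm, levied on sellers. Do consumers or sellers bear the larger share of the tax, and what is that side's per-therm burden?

Rewrite in direct form: qd = 174 − 5p and qs = p + 138.
Before the tax: set 174 − 5p = p + 138 → p* = $6, q* = 144.
With the tax collected from sellers, supply shifts: qs = (p − 6) + 138.
Solving gives q = 139 with consumers paying $7 and sellers receiving $1 (the $6 wedge).
Per-therm burden: consumers $1, sellers $5.
Sellers take the larger share because supply is less price-elastic here (demand slope 5 vs supply slope 1).

Sellers bear the larger share: $5 per therm.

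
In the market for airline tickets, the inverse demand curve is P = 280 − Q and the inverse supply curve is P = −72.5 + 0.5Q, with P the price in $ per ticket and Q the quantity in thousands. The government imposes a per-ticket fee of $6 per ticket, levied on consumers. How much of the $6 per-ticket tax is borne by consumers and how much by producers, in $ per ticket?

Consumers bear $4 per ticket; producers bear $2 per ticket.

Inverting to Q(P) form: Qd = 280 − P; Qs = 2P + 145.
Without the tax, 280 − P = 2P + 145 gives 3P = 135, so P* = $45 and Q* = 235.
With the tax collected from consumers, demand (in seller-price terms) shifts: Qd = 280 − (P + 6).
New equilibrium: consumers pay $49, producers receive $43, Q = 231. (Wedge: Pb − Ps = 6.)
Burden on consumers: $4; on producers: $2. (They sum to $6.)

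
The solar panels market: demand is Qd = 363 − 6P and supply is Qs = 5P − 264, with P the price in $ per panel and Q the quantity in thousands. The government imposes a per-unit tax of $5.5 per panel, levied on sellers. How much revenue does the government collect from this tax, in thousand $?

Without the tax, 363 − 6P = 5P − 264 gives 11P = 627, so P* = $57 and Q* = 21.
With the tax collected from sellers, supply shifts: Qs = 5(P − 5.5) − 264.
New equilibrium: buyers pay $59.5, sellers receive $54, Q = 6. (Wedge: Pb − Ps = 5.5.)
Revenue = t · Q = 5.5 · 6 = $33.

Tax revenue = $33 thousand.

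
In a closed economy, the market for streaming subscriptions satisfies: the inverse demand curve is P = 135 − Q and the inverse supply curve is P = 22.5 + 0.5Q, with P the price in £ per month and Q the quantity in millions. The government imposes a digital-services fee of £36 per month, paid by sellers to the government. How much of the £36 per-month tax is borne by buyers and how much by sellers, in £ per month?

Buyers bear £24 per month; sellers bear £12 per month.

Rewrite in direct form: Qd = 135 − P and Qs = 2P − 45.
Without the tax, 135 − P = 2P − 45 gives 3P = 180, so P* = £60 and Q* = 75.
With the tax collected from sellers, supply shifts: Qs = 2(P − 36) − 45.
New equilibrium: buyers pay £84, sellers receive £48, Q = 51. (Wedge: Pb − Ps = 36.)
Burden on buyers: £24; on sellers: £12. (They sum to £36.)
The less price-elastic side of the market bears the larger share of a per-unit tax.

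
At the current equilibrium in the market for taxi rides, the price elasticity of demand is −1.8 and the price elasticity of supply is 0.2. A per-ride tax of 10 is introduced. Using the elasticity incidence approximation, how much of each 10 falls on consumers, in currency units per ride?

Incidence ratio: consumers' share ≈ εs / (εs + |εd|) = 0.2 / (0.2 + 1.8) = 0.1.
So consumers bear ≈ 0.1 × 10 = 1; producers bear 9.

Consumers bear ≈ 1 per ride.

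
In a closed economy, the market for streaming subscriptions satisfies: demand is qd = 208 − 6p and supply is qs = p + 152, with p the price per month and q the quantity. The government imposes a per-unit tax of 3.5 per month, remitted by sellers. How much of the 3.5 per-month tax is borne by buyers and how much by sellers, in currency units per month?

Buyers bear 0.5 per month; sellers bear 3 per month.

Without the tax, 208 − 6p = p + 152 gives 7p = 56, so p* = 8 and q* = 160.
With the tax collected from sellers, supply shifts: qs = (p − 3.5) + 152.
Solving gives q = 157 with buyers paying 8.5 and sellers receiving 5 (the 3.5 wedge).
Burden on buyers: 0.5; on sellers: 3. (They sum to 3.5.)
The less price-elastic side of the market bears the larger share of a per-unit tax.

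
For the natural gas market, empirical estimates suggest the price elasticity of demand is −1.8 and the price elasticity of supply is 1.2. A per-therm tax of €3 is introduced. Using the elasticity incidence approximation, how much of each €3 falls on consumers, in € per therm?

Consumers bear ≈ €1.2 per therm.

Incidence ratio: consumers' share ≈ εs / (εs + |εd|) = 1.2 / (1.2 + 1.8) = 0.4.
So consumers bear ≈ 0.4 × €3 = €1.2; suppliers bear €1.8.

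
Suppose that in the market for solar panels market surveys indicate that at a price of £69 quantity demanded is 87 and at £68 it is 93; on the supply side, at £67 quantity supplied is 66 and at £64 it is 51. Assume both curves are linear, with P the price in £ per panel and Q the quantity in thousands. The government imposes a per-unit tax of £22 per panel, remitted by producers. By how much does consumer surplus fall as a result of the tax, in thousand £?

Consumer surplus falls by £510 thousand.

Demand slope: (93 − 87)/(68 − 69) = -6, so Qd = 501 − 6P.
Supply slope: (51 − 66)/(64 − 67) = 5, so Qs = 5P − 269.
Without the tax, 501 − 6P = 5P − 269 gives 11P = 770, so P* = £70 and Q* = 81.
With the tax collected from producers, supply shifts: Qs = 5(P − 22) − 269.
Solving gives Q = 21 with consumers paying £80 and producers receiving £58 (the £22 wedge).
ΔCS is the trapezoid between Q = 21 and Q = 81 of height £10: ½ · (81 + 21) · 10 = £510.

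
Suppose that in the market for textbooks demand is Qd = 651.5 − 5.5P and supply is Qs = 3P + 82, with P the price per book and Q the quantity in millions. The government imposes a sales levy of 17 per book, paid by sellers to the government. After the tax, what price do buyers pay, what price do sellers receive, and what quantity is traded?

Buyers pay 73; sellers receive 56; quantity = 250.

Without the tax, 651.5 − 5.5P = 3P + 82 gives 8.5P = 569.5, so P* = 67 and Q* = 283.
With the tax collected from sellers, supply shifts: Qs = 3(P − 17) + 82.
Solving gives Q = 250 with buyers paying 73 and sellers receiving 56 (the 17 wedge).
The less price-elastic side of the market bears the larger share of a per-unit tax.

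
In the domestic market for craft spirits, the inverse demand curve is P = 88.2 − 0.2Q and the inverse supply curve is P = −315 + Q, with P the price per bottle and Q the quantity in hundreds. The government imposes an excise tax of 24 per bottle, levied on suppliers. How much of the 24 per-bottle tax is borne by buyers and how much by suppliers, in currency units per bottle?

Inverting to Q(P) form: Qd = 441 − 5P; Qs = P + 315.
Before the tax: set 441 − 5P = P + 315 → P* = 21, Q* = 336.
With the tax collected from suppliers, supply shifts: Qs = (P − 24) + 315.
New equilibrium: buyers pay 25, suppliers receive 1, Q = 316. (Wedge: Pb − Ps = 24.)
Burden on buyers: 4; on suppliers: 20. (They sum to 24.)

Buyers bear 4 per bottle; suppliers bear 20 per bottle.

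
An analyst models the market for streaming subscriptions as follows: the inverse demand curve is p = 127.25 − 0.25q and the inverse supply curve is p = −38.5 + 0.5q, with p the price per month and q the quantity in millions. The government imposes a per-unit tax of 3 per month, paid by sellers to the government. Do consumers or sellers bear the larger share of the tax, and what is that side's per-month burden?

Sellers bear the larger share: 2 per month.

Rewrite in direct form: qd = 509 − 4p and qs = 2p + 77.
Without the tax, 509 − 4p = 2p + 77 gives 6p = 432, so p* = 72 and q* = 221.
With the tax collected from sellers, supply shifts: qs = 2(p − 3) + 77.
New equilibrium: consumers pay 73, sellers receive 70, q = 217. (Wedge: pb − ps = 3.)
Per-month burden: consumers 1, sellers 2.
Sellers take the larger share because supply is less price-elastic here (demand slope 4 vs supply slope 2).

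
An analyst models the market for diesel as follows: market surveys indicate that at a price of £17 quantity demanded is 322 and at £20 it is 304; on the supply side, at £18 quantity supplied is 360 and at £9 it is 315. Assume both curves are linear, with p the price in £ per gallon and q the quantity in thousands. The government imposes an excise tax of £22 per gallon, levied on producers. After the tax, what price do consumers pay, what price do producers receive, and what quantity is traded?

Consumers pay £24; producers receive £2; quantity = 280.

Demand slope: (304 − 322)/(20 − 17) = -6, so qd = 424 − 6p.
Supply slope: (315 − 360)/(9 − 18) = 5, so qs = 5p + 270.
Before the tax: set 424 − 6p = 5p + 270 → p* = £14, q* = 340.
With the tax collected from producers, supply shifts: qs = 5(p − 22) + 270.
Solving gives q = 280 with consumers paying £24 and producers receiving £2 (the £22 wedge).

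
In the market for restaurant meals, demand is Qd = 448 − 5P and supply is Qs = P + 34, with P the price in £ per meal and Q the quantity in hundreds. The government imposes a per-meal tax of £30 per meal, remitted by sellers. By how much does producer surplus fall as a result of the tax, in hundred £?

Producer surplus falls by £2262.5 hundred.

Before the tax: set 448 − 5P = P + 34 → P* = £69, Q* = 103.
With the tax collected from sellers, supply shifts: Qs = (P − 30) + 34.
New equilibrium: buyers pay £74, sellers receive £44, Q = 78. (Wedge: Pb − Ps = 30.)
ΔPS is the trapezoid between Q = 78 and Q = 103 of height £25: ½ · (103 + 78) · 25 = £2262.5.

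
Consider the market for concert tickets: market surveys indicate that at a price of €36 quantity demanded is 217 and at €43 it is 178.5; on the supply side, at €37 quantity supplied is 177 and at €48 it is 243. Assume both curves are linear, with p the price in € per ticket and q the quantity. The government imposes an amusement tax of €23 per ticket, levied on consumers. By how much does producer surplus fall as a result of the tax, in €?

Producer surplus falls by €1782.

Demand slope: (178.5 − 217)/(43 − 36) = -5.5, so qd = 415 − 5.5p.
Supply slope: (243 − 177)/(48 − 37) = 6, so qs = 6p − 45.
Without the tax, 415 − 5.5p = 6p − 45 gives 11.5p = 460, so p* = €40 and q* = 195.
With the tax collected from consumers, demand (in seller-price terms) shifts: qd = 415 − 5.5(p + 23).
New equilibrium: consumers pay €52, sellers receive €29, q = 129. (Wedge: pb − ps = 23.)
ΔPS is the trapezoid between Q = 129 and Q = 195 of height €11: ½ · (195 + 129) · 11 = €1782.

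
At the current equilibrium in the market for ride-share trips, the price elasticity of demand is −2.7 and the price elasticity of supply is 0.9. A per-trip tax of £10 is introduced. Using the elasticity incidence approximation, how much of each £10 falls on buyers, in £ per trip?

Buyers bear ≈ £2.5 per trip.

Incidence ratio: buyers' share ≈ εs / (εs + |εd|) = 0.9 / (0.9 + 2.7) = 0.25.
So buyers bear ≈ 0.25 × £10 = £2.5; suppliers bear £7.5.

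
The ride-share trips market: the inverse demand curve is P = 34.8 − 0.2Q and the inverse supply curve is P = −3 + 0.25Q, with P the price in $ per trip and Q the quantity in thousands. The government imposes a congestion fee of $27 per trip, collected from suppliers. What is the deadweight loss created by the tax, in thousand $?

Deadweight loss = $810 thousand.

Inverting to Q(P) form: Qd = 174 − 5P; Qs = 4P + 12.
Without the tax, 174 − 5P = 4P + 12 gives 9P = 162, so P* = $18 and Q* = 84.
With the tax collected from suppliers, supply shifts: Qs = 4(P − 27) + 12.
New equilibrium: consumers pay $30, suppliers receive $3, Q = 24. (Wedge: Pb − Ps = 27.)
Quantity falls by |ΔQ| = |84 − 24| = 60.
DWL = ½ · t · |ΔQ| = ½ · 27 · 60 = $810.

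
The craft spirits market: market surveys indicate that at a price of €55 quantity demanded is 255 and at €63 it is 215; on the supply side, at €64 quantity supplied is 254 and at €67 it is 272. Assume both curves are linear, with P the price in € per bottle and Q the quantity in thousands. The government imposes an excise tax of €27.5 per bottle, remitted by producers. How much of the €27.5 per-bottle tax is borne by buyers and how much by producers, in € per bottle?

Demand slope: (215 − 255)/(63 − 55) = -5, so Qd = 530 − 5P.
Supply slope: (272 − 254)/(67 − 64) = 6, so Qs = 6P − 130.
Without the tax, 530 − 5P = 6P − 130 gives 11P = 660, so P* = €60 and Q* = 230.
With the tax collected from producers, supply shifts: Qs = 6(P − 27.5) − 130.
Solving gives Q = 155 with buyers paying €75 and producers receiving €47.5 (the €27.5 wedge).
Burden on buyers: €15; on producers: €12.5. (They sum to €27.5.)
The less price-elastic side of the market bears the larger share of a per-unit tax.

Buyers bear €15 per bottle; producers bear €12.5 per bottle.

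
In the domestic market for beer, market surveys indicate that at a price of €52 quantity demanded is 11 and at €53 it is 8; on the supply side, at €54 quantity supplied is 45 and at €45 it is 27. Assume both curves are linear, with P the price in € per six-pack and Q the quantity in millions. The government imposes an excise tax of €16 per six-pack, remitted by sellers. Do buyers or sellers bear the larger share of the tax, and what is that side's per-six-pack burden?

Demand slope: (8 − 11)/(53 − 52) = -3, so Qd = 167 − 3P.
Supply slope: (27 − 45)/(45 − 54) = 2, so Qs = 2P − 63.
Before the tax: set 167 − 3P = 2P − 63 → P* = €46, Q* = 29.
With the tax collected from sellers, supply shifts: Qs = 2(P − 16) − 63.
Solving gives Q = 9.8 with buyers paying €52.4 and sellers receiving €36.4 (the €16 wedge).
Per-six-pack burden: buyers €6.4, sellers €9.6.
Sellers take the larger share because supply is less price-elastic here (demand slope 3 vs supply slope 2).
The less price-elastic side of the market bears the larger share of a per-unit tax.

Sellers bear the larger share: €9.6 per six-pack.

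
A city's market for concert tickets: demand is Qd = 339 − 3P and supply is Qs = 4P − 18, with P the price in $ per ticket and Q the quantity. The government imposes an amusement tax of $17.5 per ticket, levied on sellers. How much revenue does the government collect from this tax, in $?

Tax revenue = $2730.

Before the tax: set 339 − 3P = 4P − 18 → P* = $51, Q* = 186.
With the tax collected from sellers, supply shifts: Qs = 4(P − 17.5) − 18.
New equilibrium: buyers pay $61, sellers receive $43.5, Q = 156. (Wedge: Pb − Ps = 17.5.)
Revenue = t · Q = 17.5 · 156 = $2730.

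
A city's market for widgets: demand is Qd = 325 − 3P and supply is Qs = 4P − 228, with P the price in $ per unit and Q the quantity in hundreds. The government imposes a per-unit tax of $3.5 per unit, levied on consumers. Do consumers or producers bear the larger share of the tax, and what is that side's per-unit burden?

Consumers bear the larger share: $2 per unit.

Before the tax: set 325 − 3P = 4P − 228 → P* = $79, Q* = 88.
With the tax collected from consumers, demand (in seller-price terms) shifts: Qd = 325 − 3(P + 3.5).
Solving gives Q = 82 with consumers paying $81 and producers receiving $77.5 (the $3.5 wedge).
Per-unit burden: consumers $2, producers $1.5.
Consumers take the larger share because demand is less price-elastic here (demand slope 3 vs supply slope 4).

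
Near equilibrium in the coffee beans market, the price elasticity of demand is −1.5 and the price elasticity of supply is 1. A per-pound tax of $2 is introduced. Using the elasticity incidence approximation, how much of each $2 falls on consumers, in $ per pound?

Incidence ratio: consumers' share ≈ εs / (εs + |εd|) = 1 / (1 + 1.5) = 0.4.
So consumers bear ≈ 0.4 × $2 = $0.8; sellers bear $1.2.

Consumers bear ≈ $0.8 per pound.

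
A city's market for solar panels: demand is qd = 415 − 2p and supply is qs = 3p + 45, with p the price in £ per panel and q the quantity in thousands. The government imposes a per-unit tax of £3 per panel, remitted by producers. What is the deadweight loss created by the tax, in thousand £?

Deadweight loss = £5.4 thousand.

Before the tax: set 415 − 2p = 3p + 45 → p* = £74, q* = 267.
With the tax collected from producers, supply shifts: qs = 3(p − 3) + 45.
Solving gives q = 263.4 with consumers paying £75.8 and producers receiving £72.8 (the £3 wedge).
Quantity falls by |ΔQ| = |267 − 263.4| = 3.6.
DWL = ½ · t · |ΔQ| = ½ · 3 · 3.6 = £5.4.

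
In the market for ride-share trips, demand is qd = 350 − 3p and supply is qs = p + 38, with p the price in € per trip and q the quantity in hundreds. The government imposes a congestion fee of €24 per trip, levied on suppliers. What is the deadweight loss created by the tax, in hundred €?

Before the tax: set 350 − 3p = p + 38 → p* = €78, q* = 116.
With the tax collected from suppliers, supply shifts: qs = (p − 24) + 38.
New equilibrium: consumers pay €84, suppliers receive €60, q = 98. (Wedge: pb − ps = 24.)
Quantity falls by |ΔQ| = |116 − 98| = 18.
DWL = ½ · t · |ΔQ| = ½ · 24 · 18 = €216.

Deadweight loss = €216 hundred.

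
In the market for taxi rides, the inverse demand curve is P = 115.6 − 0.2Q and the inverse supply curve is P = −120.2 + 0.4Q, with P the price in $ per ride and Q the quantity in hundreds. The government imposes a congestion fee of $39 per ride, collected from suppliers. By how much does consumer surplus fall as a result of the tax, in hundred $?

Consumer surplus falls by $4686.5 hundred.

Inverting to Q(P) form: Qd = 578 − 5P; Qs = 2.5P + 300.5.
Without the tax, 578 − 5P = 2.5P + 300.5 gives 7.5P = 277.5, so P* = $37 and Q* = 393.
With the tax collected from suppliers, supply shifts: Qs = 2.5(P − 39) + 300.5.
New equilibrium: buyers pay $50, suppliers receive $11, Q = 328. (Wedge: Pb − Ps = 39.)
ΔCS is the trapezoid between Q = 328 and Q = 393 of height $13: ½ · (393 + 328) · 13 = $4686.5.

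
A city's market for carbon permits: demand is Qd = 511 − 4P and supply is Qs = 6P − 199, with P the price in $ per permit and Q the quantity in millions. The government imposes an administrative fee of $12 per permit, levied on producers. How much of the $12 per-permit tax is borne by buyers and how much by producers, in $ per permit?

Buyers bear $7.2 per permit; producers bear $4.8 per permit.

Before the tax: set 511 − 4P = 6P − 199 → P* = $71, Q* = 227.
With the tax collected from producers, supply shifts: Qs = 6(P − 12) − 199.
New equilibrium: buyers pay $78.2, producers receive $66.2, Q = 198.2. (Wedge: Pb − Ps = 12.)
Burden on buyers: $7.2; on producers: $4.8. (They sum to $12.)
The less price-elastic side of the market bears the larger share of a per-unit tax.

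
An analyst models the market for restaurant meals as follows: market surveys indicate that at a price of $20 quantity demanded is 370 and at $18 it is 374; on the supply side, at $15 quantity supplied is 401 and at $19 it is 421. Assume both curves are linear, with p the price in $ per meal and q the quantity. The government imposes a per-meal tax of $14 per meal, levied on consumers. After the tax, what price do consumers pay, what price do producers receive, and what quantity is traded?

Demand slope: (374 − 370)/(18 − 20) = -2, so qd = 410 − 2p.
Supply slope: (421 − 401)/(19 − 15) = 5, so qs = 5p + 326.
Before the tax: set 410 − 2p = 5p + 326 → p* = $12, q* = 386.
With the tax collected from consumers, demand (in seller-price terms) shifts: qd = 410 − 2(p + 14).
New equilibrium: consumers pay $22, producers receive $8, q = 366. (Wedge: pb − ps = 14.)
The less price-elastic side of the market bears the larger share of a per-unit tax.

Consumers pay $22; producers receive $8; quantity = 366.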